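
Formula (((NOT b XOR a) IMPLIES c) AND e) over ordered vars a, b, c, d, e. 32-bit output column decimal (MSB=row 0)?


Formula: (((NOT b XOR a) IMPLIES c) AND e) over a, b, c, d, e (32 rows)
Evaluate each row (bits = a,b,c,d,e, MSB first):
  row 0 [00000]: (((NOT 0 XOR 0) IMPLIES 0) AND 0) -> 0
  row 1 [00001]: (((NOT 0 XOR 0) IMPLIES 0) AND 1) -> 0
  row 2 [00010]: (((NOT 0 XOR 0) IMPLIES 0) AND 0) -> 0
  row 3 [00011]: (((NOT 0 XOR 0) IMPLIES 0) AND 1) -> 0
  row 4 [00100]: (((NOT 0 XOR 0) IMPLIES 1) AND 0) -> 0
  row 5 [00101]: (((NOT 0 XOR 0) IMPLIES 1) AND 1) -> 1
  row 6 [00110]: (((NOT 0 XOR 0) IMPLIES 1) AND 0) -> 0
  row 7 [00111]: (((NOT 0 XOR 0) IMPLIES 1) AND 1) -> 1
  row 8 [01000]: (((NOT 1 XOR 0) IMPLIES 0) AND 0) -> 0
  row 9 [01001]: (((NOT 1 XOR 0) IMPLIES 0) AND 1) -> 1
  row 10 [01010]: (((NOT 1 XOR 0) IMPLIES 0) AND 0) -> 0
  row 11 [01011]: (((NOT 1 XOR 0) IMPLIES 0) AND 1) -> 1
  row 12 [01100]: (((NOT 1 XOR 0) IMPLIES 1) AND 0) -> 0
  row 13 [01101]: (((NOT 1 XOR 0) IMPLIES 1) AND 1) -> 1
  row 14 [01110]: (((NOT 1 XOR 0) IMPLIES 1) AND 0) -> 0
  row 15 [01111]: (((NOT 1 XOR 0) IMPLIES 1) AND 1) -> 1
  row 16 [10000]: (((NOT 0 XOR 1) IMPLIES 0) AND 0) -> 0
  row 17 [10001]: (((NOT 0 XOR 1) IMPLIES 0) AND 1) -> 1
  row 18 [10010]: (((NOT 0 XOR 1) IMPLIES 0) AND 0) -> 0
  row 19 [10011]: (((NOT 0 XOR 1) IMPLIES 0) AND 1) -> 1
  row 20 [10100]: (((NOT 0 XOR 1) IMPLIES 1) AND 0) -> 0
  row 21 [10101]: (((NOT 0 XOR 1) IMPLIES 1) AND 1) -> 1
  row 22 [10110]: (((NOT 0 XOR 1) IMPLIES 1) AND 0) -> 0
  row 23 [10111]: (((NOT 0 XOR 1) IMPLIES 1) AND 1) -> 1
  row 24 [11000]: (((NOT 1 XOR 1) IMPLIES 0) AND 0) -> 0
  row 25 [11001]: (((NOT 1 XOR 1) IMPLIES 0) AND 1) -> 0
  row 26 [11010]: (((NOT 1 XOR 1) IMPLIES 0) AND 0) -> 0
  row 27 [11011]: (((NOT 1 XOR 1) IMPLIES 0) AND 1) -> 0
  row 28 [11100]: (((NOT 1 XOR 1) IMPLIES 1) AND 0) -> 0
  row 29 [11101]: (((NOT 1 XOR 1) IMPLIES 1) AND 1) -> 1
  row 30 [11110]: (((NOT 1 XOR 1) IMPLIES 1) AND 0) -> 0
  row 31 [11111]: (((NOT 1 XOR 1) IMPLIES 1) AND 1) -> 1
Full result column, 4 rows per line (a,b,c fixed per line; d,e runs 00..11 left to right):
  rows 0-3 [a,b,c=000]: 0000  = hex 0
  rows 4-7 [a,b,c=001]: 0101  = hex 5
  rows 8-11 [a,b,c=010]: 0101  = hex 5
  rows 12-15 [a,b,c=011]: 0101  = hex 5
  rows 16-19 [a,b,c=100]: 0101  = hex 5
  rows 20-23 [a,b,c=101]: 0101  = hex 5
  rows 24-27 [a,b,c=110]: 0000  = hex 0
  rows 28-31 [a,b,c=111]: 0101  = hex 5
Output column (row 0 .. row 31) = 00000101010101010101010100000101
Output column grouped in 4s = 0000 0101 0101 0101 0101 0101 0000 0101 = 0x05555505
Convert to decimal digit by digit (value = value*16 + digit):
  0 -> 0
  0*16 + 5 = 5
  5*16 + 5 = 85
  85*16 + 5 = 1365
  1365*16 + 5 = 21845
  21845*16 + 5 = 349525
  349525*16 + 0 = 5592400
  5592400*16 + 5 = 89478405
Decimal = 89478405

89478405


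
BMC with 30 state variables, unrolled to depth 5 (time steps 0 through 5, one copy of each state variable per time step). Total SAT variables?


BMC unrolls to depth k, creating one copy of each state var for steps 0..k.
Step count = 5 + 1 = 6 (steps 0 through 5)
Vars per step = 30
Total = 30 * 6 = 180

180


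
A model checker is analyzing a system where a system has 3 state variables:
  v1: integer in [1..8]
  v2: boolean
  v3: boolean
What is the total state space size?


State space = product of domain sizes of all variables.
Domain sizes:
  v1 (integer in [1..8]): 8
  v2 (boolean): 2
  v3 (boolean): 2
Product = 8 * 2 * 2 = 32

32


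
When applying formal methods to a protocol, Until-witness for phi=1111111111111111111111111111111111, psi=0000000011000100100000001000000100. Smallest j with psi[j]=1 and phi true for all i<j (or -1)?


(phi U psi) at 0: need smallest j with psi[j]=1 and phi[i]=1 for all i in [0,j).
Scan from step 0:
  step 0: phi=1, psi=0 -> continue
  step 1: phi=1, psi=0 -> continue
  step 2: phi=1, psi=0 -> continue
  step 3: phi=1, psi=0 -> continue
  step 8: psi=1 and phi held for [0,8) -> witness found
Witness step = 8

8


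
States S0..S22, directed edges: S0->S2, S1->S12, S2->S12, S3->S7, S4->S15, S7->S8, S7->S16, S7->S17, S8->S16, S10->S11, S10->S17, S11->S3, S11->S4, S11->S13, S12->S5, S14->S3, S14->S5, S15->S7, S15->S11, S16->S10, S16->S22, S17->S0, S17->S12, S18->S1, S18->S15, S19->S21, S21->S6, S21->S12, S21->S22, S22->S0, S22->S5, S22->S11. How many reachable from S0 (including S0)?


BFS from S0:
  layer 0: {S0}
  layer 1: {S2}
  layer 2: {S12}
  layer 3: {S5}
Reachable set: {S0, S2, S5, S12}
Count = 4

4


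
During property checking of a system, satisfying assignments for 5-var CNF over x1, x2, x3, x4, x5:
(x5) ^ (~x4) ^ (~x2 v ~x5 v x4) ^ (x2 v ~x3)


CNF with 4 clauses over 5 vars (32 assignments).
An assignment satisfies CNF iff every clause has >=1 true literal.
Check each row (bits = x1,x2,x3,x4,x5; clause T/F shown):
  row 0 [00000]: clauses=FTTT -> 0
  row 1 [00001]: clauses=TTTT -> 1
  row 2 [00010]: clauses=FFTT -> 0
  row 3 [00011]: clauses=TFTT -> 0
  row 4 [00100]: clauses=FTTF -> 0
  row 5 [00101]: clauses=TTTF -> 0
  row 6 [00110]: clauses=FFTF -> 0
  row 7 [00111]: clauses=TFTF -> 0
  row 8 [01000]: clauses=FTTT -> 0
  row 9 [01001]: clauses=TTFT -> 0
  row 10 [01010]: clauses=FFTT -> 0
  row 11 [01011]: clauses=TFTT -> 0
  row 12 [01100]: clauses=FTTT -> 0
  row 13 [01101]: clauses=TTFT -> 0
  row 14 [01110]: clauses=FFTT -> 0
  row 15 [01111]: clauses=TFTT -> 0
  row 16 [10000]: clauses=FTTT -> 0
  row 17 [10001]: clauses=TTTT -> 1
  row 18 [10010]: clauses=FFTT -> 0
  row 19 [10011]: clauses=TFTT -> 0
  row 20 [10100]: clauses=FTTF -> 0
  row 21 [10101]: clauses=TTTF -> 0
  row 22 [10110]: clauses=FFTF -> 0
  row 23 [10111]: clauses=TFTF -> 0
  row 24 [11000]: clauses=FTTT -> 0
  row 25 [11001]: clauses=TTFT -> 0
  row 26 [11010]: clauses=FFTT -> 0
  row 27 [11011]: clauses=TFTT -> 0
  row 28 [11100]: clauses=FTTT -> 0
  row 29 [11101]: clauses=TTFT -> 0
  row 30 [11110]: clauses=FFTT -> 0
  row 31 [11111]: clauses=TFTT -> 0
Full result column, 8 rows per line (x1,x2 fixed per line; x3,x4,x5 runs 000..111 left to right):
  rows 0-7 [x1,x2=00]: 01000000  (ones: 1)
  rows 8-15 [x1,x2=01]: 00000000  (ones: 0)
  rows 16-23 [x1,x2=10]: 01000000  (ones: 1)
  rows 24-31 [x1,x2=11]: 00000000  (ones: 0)
Satisfying assignments = 1+0+1+0 = 2

2


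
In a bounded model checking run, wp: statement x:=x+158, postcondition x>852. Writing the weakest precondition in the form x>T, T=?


Formula: wp(x:=E, P) = P[E/x] (substitute E for x in postcondition)
Step 1: Postcondition: x>852
Step 2: Substitute x+158 for x: x+158>852
Step 3: Solve for x: x > 852-158 = 694

694


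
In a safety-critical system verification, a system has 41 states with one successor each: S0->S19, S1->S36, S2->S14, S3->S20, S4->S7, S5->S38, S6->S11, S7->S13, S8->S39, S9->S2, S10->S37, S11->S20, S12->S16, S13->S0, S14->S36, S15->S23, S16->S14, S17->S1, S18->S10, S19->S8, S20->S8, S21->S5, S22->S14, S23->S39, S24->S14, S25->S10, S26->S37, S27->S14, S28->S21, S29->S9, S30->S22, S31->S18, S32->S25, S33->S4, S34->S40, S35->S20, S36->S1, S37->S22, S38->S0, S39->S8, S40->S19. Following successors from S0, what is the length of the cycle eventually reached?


Trace from S0 until a state repeats:
  S0 -> S19 -> S8 -> S39 -> S8
S8 first seen at step 2, revisited at step 4.
Cycle length = 4 - 2 = 2

2


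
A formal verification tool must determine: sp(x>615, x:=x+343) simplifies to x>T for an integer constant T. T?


Formula: sp(P, x:=E) = exists old_x. (x = E[old_x/x]) AND P[old_x/x] (old_x is the value of x before the assignment; eliminate old_x by solving x = E[old_x/x] for old_x)
Step 1: Precondition P: x>615, i.e. old_x > 615
Step 2: Assignment gives x = old_x + 343, so old_x = x - 343
Step 3: Substitute into P: x - 343 > 615
Step 4: Simplify: x > 615+343 = 958

958


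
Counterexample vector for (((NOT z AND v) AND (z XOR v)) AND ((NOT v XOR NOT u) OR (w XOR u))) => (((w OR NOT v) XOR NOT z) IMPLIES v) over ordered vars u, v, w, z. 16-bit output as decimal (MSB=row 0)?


F1 = (((NOT z AND v) AND (z XOR v)) AND ((NOT v XOR NOT u) OR (w XOR u)))
F2 = (((w OR NOT v) XOR NOT z) IMPLIES v)
Counterexample to F1=>F2 is where F1=1 and F2=0.
Evaluate each row (bits = u,v,w,z, MSB first):
  row 0 [0000]: F1=0 F2=1 -> F1&~F2 -> 0
  row 1 [0001]: F1=0 F2=0 -> F1&~F2 -> 0
  row 2 [0010]: F1=0 F2=1 -> F1&~F2 -> 0
  row 3 [0011]: F1=0 F2=0 -> F1&~F2 -> 0
  row 4 [0100]: F1=1 F2=1 -> F1&~F2 -> 0
  row 5 [0101]: F1=0 F2=1 -> F1&~F2 -> 0
  row 6 [0110]: F1=1 F2=1 -> F1&~F2 -> 0
  row 7 [0111]: F1=0 F2=1 -> F1&~F2 -> 0
  row 8 [1000]: F1=0 F2=1 -> F1&~F2 -> 0
  row 9 [1001]: F1=0 F2=0 -> F1&~F2 -> 0
  row 10 [1010]: F1=0 F2=1 -> F1&~F2 -> 0
  row 11 [1011]: F1=0 F2=0 -> F1&~F2 -> 0
  row 12 [1100]: F1=1 F2=1 -> F1&~F2 -> 0
  row 13 [1101]: F1=0 F2=1 -> F1&~F2 -> 0
  row 14 [1110]: F1=0 F2=1 -> F1&~F2 -> 0
  row 15 [1111]: F1=0 F2=1 -> F1&~F2 -> 0
Full result column, 4 rows per line (u,v fixed per line; w,z runs 00..11 left to right):
  rows 0-3 [u,v=00]: 0000  = hex 0
  rows 4-7 [u,v=01]: 0000  = hex 0
  rows 8-11 [u,v=10]: 0000  = hex 0
  rows 12-15 [u,v=11]: 0000  = hex 0
Counterexample vector (row 0 .. row 15) = 0000000000000000
Output column grouped in 4s = 0000 0000 0000 0000 = 0x0000
Convert to decimal digit by digit (value = value*16 + digit):
  0 -> 0
  0*16 + 0 = 0
  0*16 + 0 = 0
  0*16 + 0 = 0
Decimal = 0

0


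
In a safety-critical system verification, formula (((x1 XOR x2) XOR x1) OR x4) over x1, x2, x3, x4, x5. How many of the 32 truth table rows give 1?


Formula: (((x1 XOR x2) XOR x1) OR x4) over 5 vars (32 rows)
Evaluate each row (x1, x2, x3, x4, x5 as bits, MSB first):
  row 0 [00000]: (((0 XOR 0) XOR 0) OR 0) -> 0
  row 1 [00001]: (((0 XOR 0) XOR 0) OR 0) -> 0
  row 2 [00010]: (((0 XOR 0) XOR 0) OR 1) -> 1
  row 3 [00011]: (((0 XOR 0) XOR 0) OR 1) -> 1
  row 4 [00100]: (((0 XOR 0) XOR 0) OR 0) -> 0
  row 5 [00101]: (((0 XOR 0) XOR 0) OR 0) -> 0
  row 6 [00110]: (((0 XOR 0) XOR 0) OR 1) -> 1
  row 7 [00111]: (((0 XOR 0) XOR 0) OR 1) -> 1
  row 8 [01000]: (((0 XOR 1) XOR 0) OR 0) -> 1
  row 9 [01001]: (((0 XOR 1) XOR 0) OR 0) -> 1
  row 10 [01010]: (((0 XOR 1) XOR 0) OR 1) -> 1
  row 11 [01011]: (((0 XOR 1) XOR 0) OR 1) -> 1
  row 12 [01100]: (((0 XOR 1) XOR 0) OR 0) -> 1
  row 13 [01101]: (((0 XOR 1) XOR 0) OR 0) -> 1
  row 14 [01110]: (((0 XOR 1) XOR 0) OR 1) -> 1
  row 15 [01111]: (((0 XOR 1) XOR 0) OR 1) -> 1
  row 16 [10000]: (((1 XOR 0) XOR 1) OR 0) -> 0
  row 17 [10001]: (((1 XOR 0) XOR 1) OR 0) -> 0
  row 18 [10010]: (((1 XOR 0) XOR 1) OR 1) -> 1
  row 19 [10011]: (((1 XOR 0) XOR 1) OR 1) -> 1
  row 20 [10100]: (((1 XOR 0) XOR 1) OR 0) -> 0
  row 21 [10101]: (((1 XOR 0) XOR 1) OR 0) -> 0
  row 22 [10110]: (((1 XOR 0) XOR 1) OR 1) -> 1
  row 23 [10111]: (((1 XOR 0) XOR 1) OR 1) -> 1
  row 24 [11000]: (((1 XOR 1) XOR 1) OR 0) -> 1
  row 25 [11001]: (((1 XOR 1) XOR 1) OR 0) -> 1
  row 26 [11010]: (((1 XOR 1) XOR 1) OR 1) -> 1
  row 27 [11011]: (((1 XOR 1) XOR 1) OR 1) -> 1
  row 28 [11100]: (((1 XOR 1) XOR 1) OR 0) -> 1
  row 29 [11101]: (((1 XOR 1) XOR 1) OR 0) -> 1
  row 30 [11110]: (((1 XOR 1) XOR 1) OR 1) -> 1
  row 31 [11111]: (((1 XOR 1) XOR 1) OR 1) -> 1
Full result column, 8 rows per line (x1,x2 fixed per line; x3,x4,x5 runs 000..111 left to right):
  rows 0-7 [x1,x2=00]: 00110011  (ones: 4)
  rows 8-15 [x1,x2=01]: 11111111  (ones: 8)
  rows 16-23 [x1,x2=10]: 00110011  (ones: 4)
  rows 24-31 [x1,x2=11]: 11111111  (ones: 8)
Count of 1-rows = 4+8+4+8 = 24

24


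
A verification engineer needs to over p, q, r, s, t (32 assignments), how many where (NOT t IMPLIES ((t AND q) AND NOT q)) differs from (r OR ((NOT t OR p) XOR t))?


F1 = (NOT t IMPLIES ((t AND q) AND NOT q))
F2 = (r OR ((NOT t OR p) XOR t))
Evaluate both on each of 32 rows (bits = p,q,r,s,t):
  row 0 [00000]: F1=0 F2=1 (differ) -> 1
  row 1 [00001]: F1=1 F2=1 -> 0
  row 2 [00010]: F1=0 F2=1 (differ) -> 1
  row 3 [00011]: F1=1 F2=1 -> 0
  row 4 [00100]: F1=0 F2=1 (differ) -> 1
  row 5 [00101]: F1=1 F2=1 -> 0
  row 6 [00110]: F1=0 F2=1 (differ) -> 1
  row 7 [00111]: F1=1 F2=1 -> 0
  row 8 [01000]: F1=0 F2=1 (differ) -> 1
  row 9 [01001]: F1=1 F2=1 -> 0
  row 10 [01010]: F1=0 F2=1 (differ) -> 1
  row 11 [01011]: F1=1 F2=1 -> 0
  row 12 [01100]: F1=0 F2=1 (differ) -> 1
  row 13 [01101]: F1=1 F2=1 -> 0
  row 14 [01110]: F1=0 F2=1 (differ) -> 1
  row 15 [01111]: F1=1 F2=1 -> 0
  row 16 [10000]: F1=0 F2=1 (differ) -> 1
  row 17 [10001]: F1=1 F2=0 (differ) -> 1
  row 18 [10010]: F1=0 F2=1 (differ) -> 1
  row 19 [10011]: F1=1 F2=0 (differ) -> 1
  row 20 [10100]: F1=0 F2=1 (differ) -> 1
  row 21 [10101]: F1=1 F2=1 -> 0
  row 22 [10110]: F1=0 F2=1 (differ) -> 1
  row 23 [10111]: F1=1 F2=1 -> 0
  row 24 [11000]: F1=0 F2=1 (differ) -> 1
  row 25 [11001]: F1=1 F2=0 (differ) -> 1
  row 26 [11010]: F1=0 F2=1 (differ) -> 1
  row 27 [11011]: F1=1 F2=0 (differ) -> 1
  row 28 [11100]: F1=0 F2=1 (differ) -> 1
  row 29 [11101]: F1=1 F2=1 -> 0
  row 30 [11110]: F1=0 F2=1 (differ) -> 1
  row 31 [11111]: F1=1 F2=1 -> 0
Full result column, 8 rows per line (p,q fixed per line; r,s,t runs 000..111 left to right):
  rows 0-7 [p,q=00]: 10101010  (ones: 4)
  rows 8-15 [p,q=01]: 10101010  (ones: 4)
  rows 16-23 [p,q=10]: 11111010  (ones: 6)
  rows 24-31 [p,q=11]: 11111010  (ones: 6)
Disagreements = 4+4+6+6 = 20

20


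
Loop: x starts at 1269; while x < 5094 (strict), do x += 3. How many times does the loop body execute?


Step 1: x goes from 1269 toward 5094 by 3; the body runs while x<5094, so iterations = ceil((bound-start)/step)
Step 2: Distance=3825
Step 3: ceil(3825/3)=1275

1275


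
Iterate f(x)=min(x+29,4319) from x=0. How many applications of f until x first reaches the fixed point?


Step 1: x=0, cap=4319, increment=29
Step 2: x grows by 29 each step until capped at 4319; fixed point is x=4319
Step 3: iterations = ceil(4319/29) = 149

149


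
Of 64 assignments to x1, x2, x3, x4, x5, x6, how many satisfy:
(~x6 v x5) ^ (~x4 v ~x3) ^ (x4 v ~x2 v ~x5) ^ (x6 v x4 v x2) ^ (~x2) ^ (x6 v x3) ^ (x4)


CNF with 7 clauses over 6 vars (64 assignments).
An assignment satisfies CNF iff every clause has >=1 true literal.
Check each row (bits = x1,x2,x3,x4,x5,x6; clause T/F shown):
  row 0 [000000]: clauses=TTTFTFF -> 0
  row 1 [000001]: clauses=FTTTTTF -> 0
  row 2 [000010]: clauses=TTTFTFF -> 0
  row 3 [000011]: clauses=TTTTTTF -> 0
  row 4 [000100]: clauses=TTTTTFT -> 0
  (every remaining row is evaluated the same way; all 64 results are listed next)
Full result column, 8 rows per line (x1,x2,x3 fixed per line; x4,x5,x6 runs 000..111 left to right):
  rows 0-7 [x1,x2,x3=000]: 00000001  (ones: 1)
  rows 8-15 [x1,x2,x3=001]: 00000000  (ones: 0)
  rows 16-23 [x1,x2,x3=010]: 00000000  (ones: 0)
  rows 24-31 [x1,x2,x3=011]: 00000000  (ones: 0)
  rows 32-39 [x1,x2,x3=100]: 00000001  (ones: 1)
  rows 40-47 [x1,x2,x3=101]: 00000000  (ones: 0)
  rows 48-55 [x1,x2,x3=110]: 00000000  (ones: 0)
  rows 56-63 [x1,x2,x3=111]: 00000000  (ones: 0)
Satisfying assignments = 1+0+0+0+1+0+0+0 = 2

2


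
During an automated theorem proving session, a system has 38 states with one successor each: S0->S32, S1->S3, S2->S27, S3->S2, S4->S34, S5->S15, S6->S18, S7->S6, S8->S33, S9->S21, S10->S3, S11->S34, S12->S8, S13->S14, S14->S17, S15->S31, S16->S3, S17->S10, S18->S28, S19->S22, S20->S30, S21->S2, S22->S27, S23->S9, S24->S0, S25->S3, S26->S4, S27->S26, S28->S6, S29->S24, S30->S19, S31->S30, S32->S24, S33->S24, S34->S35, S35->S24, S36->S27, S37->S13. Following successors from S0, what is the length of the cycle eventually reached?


Trace from S0 until a state repeats:
  S0 -> S32 -> S24 -> S0
S0 first seen at step 0, revisited at step 3.
Cycle length = 3 - 0 = 3

3


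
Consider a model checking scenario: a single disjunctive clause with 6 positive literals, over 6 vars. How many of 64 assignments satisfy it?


Step 1: Total=2^6=64
Step 2: Unsat when all 6 false: 2^0=1
Step 3: Sat=64-1=63

63


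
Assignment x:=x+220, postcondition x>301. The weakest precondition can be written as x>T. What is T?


Formula: wp(x:=E, P) = P[E/x] (substitute E for x in postcondition)
Step 1: Postcondition: x>301
Step 2: Substitute x+220 for x: x+220>301
Step 3: Solve for x: x > 301-220 = 81

81


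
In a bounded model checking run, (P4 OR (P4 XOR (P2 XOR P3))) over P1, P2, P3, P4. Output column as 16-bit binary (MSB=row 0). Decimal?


Formula: (P4 OR (P4 XOR (P2 XOR P3))) over P1, P2, P3, P4 (16 rows)
Evaluate each row (bits = P1,P2,P3,P4, MSB first):
  row 0 [0000]: (0 OR (0 XOR (0 XOR 0))) -> 0
  row 1 [0001]: (1 OR (1 XOR (0 XOR 0))) -> 1
  row 2 [0010]: (0 OR (0 XOR (0 XOR 1))) -> 1
  row 3 [0011]: (1 OR (1 XOR (0 XOR 1))) -> 1
  row 4 [0100]: (0 OR (0 XOR (1 XOR 0))) -> 1
  row 5 [0101]: (1 OR (1 XOR (1 XOR 0))) -> 1
  row 6 [0110]: (0 OR (0 XOR (1 XOR 1))) -> 0
  row 7 [0111]: (1 OR (1 XOR (1 XOR 1))) -> 1
  row 8 [1000]: (0 OR (0 XOR (0 XOR 0))) -> 0
  row 9 [1001]: (1 OR (1 XOR (0 XOR 0))) -> 1
  row 10 [1010]: (0 OR (0 XOR (0 XOR 1))) -> 1
  row 11 [1011]: (1 OR (1 XOR (0 XOR 1))) -> 1
  row 12 [1100]: (0 OR (0 XOR (1 XOR 0))) -> 1
  row 13 [1101]: (1 OR (1 XOR (1 XOR 0))) -> 1
  row 14 [1110]: (0 OR (0 XOR (1 XOR 1))) -> 0
  row 15 [1111]: (1 OR (1 XOR (1 XOR 1))) -> 1
Full result column, 4 rows per line (P1,P2 fixed per line; P3,P4 runs 00..11 left to right):
  rows 0-3 [P1,P2=00]: 0111  = hex 7
  rows 4-7 [P1,P2=01]: 1101  = hex D
  rows 8-11 [P1,P2=10]: 0111  = hex 7
  rows 12-15 [P1,P2=11]: 1101  = hex D
Output column (row 0 .. row 15) = 0111110101111101
Output column grouped in 4s = 0111 1101 0111 1101 = 0x7D7D
Convert to decimal digit by digit (value = value*16 + digit):
  7 -> 7
  7*16 + 13 (D) = 125
  125*16 + 7 = 2007
  2007*16 + 13 (D) = 32125
Decimal = 32125

32125


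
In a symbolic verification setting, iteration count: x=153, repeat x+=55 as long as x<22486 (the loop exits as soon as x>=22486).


Step 1: x goes from 153 toward 22486 by 55; the body runs while x<22486, so iterations = ceil((bound-start)/step)
Step 2: Distance=22333
Step 3: ceil(22333/55)=407

407


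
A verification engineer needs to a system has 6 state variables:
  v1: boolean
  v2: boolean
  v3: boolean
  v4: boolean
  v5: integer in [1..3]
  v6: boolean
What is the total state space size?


State space = product of domain sizes of all variables.
Domain sizes:
  v1 (boolean): 2
  v2 (boolean): 2
  v3 (boolean): 2
  v4 (boolean): 2
  v5 (integer in [1..3]): 3
  v6 (boolean): 2
Product = 2 * 2 * 2 * 2 * 3 * 2 = 96

96


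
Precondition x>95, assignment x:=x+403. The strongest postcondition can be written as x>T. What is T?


Formula: sp(P, x:=E) = exists old_x. (x = E[old_x/x]) AND P[old_x/x] (old_x is the value of x before the assignment; eliminate old_x by solving x = E[old_x/x] for old_x)
Step 1: Precondition P: x>95, i.e. old_x > 95
Step 2: Assignment gives x = old_x + 403, so old_x = x - 403
Step 3: Substitute into P: x - 403 > 95
Step 4: Simplify: x > 95+403 = 498

498


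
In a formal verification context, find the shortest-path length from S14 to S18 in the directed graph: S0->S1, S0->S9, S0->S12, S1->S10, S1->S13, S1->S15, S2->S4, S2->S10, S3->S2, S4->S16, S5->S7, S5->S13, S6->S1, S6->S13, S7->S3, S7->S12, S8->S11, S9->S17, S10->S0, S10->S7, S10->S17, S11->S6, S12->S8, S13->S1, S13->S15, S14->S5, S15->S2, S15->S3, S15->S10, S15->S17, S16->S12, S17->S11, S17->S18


BFS layer-by-layer from S14:
  dist 0: {S14}
  dist 1: {S5}
  dist 2: {S7, S13}
  dist 3: {S1, S3, S12, S15}
  dist 4: {S2, S8, S10, S17}
  dist 5: {S0, S4, S11, S18}
  -> S18 reached at distance 5
Shortest path length = 5

5


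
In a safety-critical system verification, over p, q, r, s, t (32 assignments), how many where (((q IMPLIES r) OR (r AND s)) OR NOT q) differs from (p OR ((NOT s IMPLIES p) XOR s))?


F1 = (((q IMPLIES r) OR (r AND s)) OR NOT q)
F2 = (p OR ((NOT s IMPLIES p) XOR s))
Evaluate both on each of 32 rows (bits = p,q,r,s,t):
  row 0 [00000]: F1=1 F2=0 (differ) -> 1
  row 1 [00001]: F1=1 F2=0 (differ) -> 1
  row 2 [00010]: F1=1 F2=0 (differ) -> 1
  row 3 [00011]: F1=1 F2=0 (differ) -> 1
  row 4 [00100]: F1=1 F2=0 (differ) -> 1
  row 5 [00101]: F1=1 F2=0 (differ) -> 1
  row 6 [00110]: F1=1 F2=0 (differ) -> 1
  row 7 [00111]: F1=1 F2=0 (differ) -> 1
  row 8 [01000]: F1=0 F2=0 -> 0
  row 9 [01001]: F1=0 F2=0 -> 0
  row 10 [01010]: F1=0 F2=0 -> 0
  row 11 [01011]: F1=0 F2=0 -> 0
  row 12 [01100]: F1=1 F2=0 (differ) -> 1
  row 13 [01101]: F1=1 F2=0 (differ) -> 1
  row 14 [01110]: F1=1 F2=0 (differ) -> 1
  row 15 [01111]: F1=1 F2=0 (differ) -> 1
  row 16 [10000]: F1=1 F2=1 -> 0
  row 17 [10001]: F1=1 F2=1 -> 0
  row 18 [10010]: F1=1 F2=1 -> 0
  row 19 [10011]: F1=1 F2=1 -> 0
  row 20 [10100]: F1=1 F2=1 -> 0
  row 21 [10101]: F1=1 F2=1 -> 0
  row 22 [10110]: F1=1 F2=1 -> 0
  row 23 [10111]: F1=1 F2=1 -> 0
  row 24 [11000]: F1=0 F2=1 (differ) -> 1
  row 25 [11001]: F1=0 F2=1 (differ) -> 1
  row 26 [11010]: F1=0 F2=1 (differ) -> 1
  row 27 [11011]: F1=0 F2=1 (differ) -> 1
  row 28 [11100]: F1=1 F2=1 -> 0
  row 29 [11101]: F1=1 F2=1 -> 0
  row 30 [11110]: F1=1 F2=1 -> 0
  row 31 [11111]: F1=1 F2=1 -> 0
Full result column, 8 rows per line (p,q fixed per line; r,s,t runs 000..111 left to right):
  rows 0-7 [p,q=00]: 11111111  (ones: 8)
  rows 8-15 [p,q=01]: 00001111  (ones: 4)
  rows 16-23 [p,q=10]: 00000000  (ones: 0)
  rows 24-31 [p,q=11]: 11110000  (ones: 4)
Disagreements = 8+4+0+4 = 16

16


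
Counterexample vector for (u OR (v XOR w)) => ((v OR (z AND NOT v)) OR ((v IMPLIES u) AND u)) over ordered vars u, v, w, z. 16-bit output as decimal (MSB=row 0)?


F1 = (u OR (v XOR w))
F2 = ((v OR (z AND NOT v)) OR ((v IMPLIES u) AND u))
Counterexample to F1=>F2 is where F1=1 and F2=0.
Evaluate each row (bits = u,v,w,z, MSB first):
  row 0 [0000]: F1=0 F2=0 -> F1&~F2 -> 0
  row 1 [0001]: F1=0 F2=1 -> F1&~F2 -> 0
  row 2 [0010]: F1=1 F2=0 -> F1&~F2 -> 1
  row 3 [0011]: F1=1 F2=1 -> F1&~F2 -> 0
  row 4 [0100]: F1=1 F2=1 -> F1&~F2 -> 0
  row 5 [0101]: F1=1 F2=1 -> F1&~F2 -> 0
  row 6 [0110]: F1=0 F2=1 -> F1&~F2 -> 0
  row 7 [0111]: F1=0 F2=1 -> F1&~F2 -> 0
  row 8 [1000]: F1=1 F2=1 -> F1&~F2 -> 0
  row 9 [1001]: F1=1 F2=1 -> F1&~F2 -> 0
  row 10 [1010]: F1=1 F2=1 -> F1&~F2 -> 0
  row 11 [1011]: F1=1 F2=1 -> F1&~F2 -> 0
  row 12 [1100]: F1=1 F2=1 -> F1&~F2 -> 0
  row 13 [1101]: F1=1 F2=1 -> F1&~F2 -> 0
  row 14 [1110]: F1=1 F2=1 -> F1&~F2 -> 0
  row 15 [1111]: F1=1 F2=1 -> F1&~F2 -> 0
Full result column, 4 rows per line (u,v fixed per line; w,z runs 00..11 left to right):
  rows 0-3 [u,v=00]: 0010  = hex 2
  rows 4-7 [u,v=01]: 0000  = hex 0
  rows 8-11 [u,v=10]: 0000  = hex 0
  rows 12-15 [u,v=11]: 0000  = hex 0
Counterexample vector (row 0 .. row 15) = 0010000000000000
Output column grouped in 4s = 0010 0000 0000 0000 = 0x2000
Convert to decimal digit by digit (value = value*16 + digit):
  2 -> 2
  2*16 + 0 = 32
  32*16 + 0 = 512
  512*16 + 0 = 8192
Decimal = 8192

8192


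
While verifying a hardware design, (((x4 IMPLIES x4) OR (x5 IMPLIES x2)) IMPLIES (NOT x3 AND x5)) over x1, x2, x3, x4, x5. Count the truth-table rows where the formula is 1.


Formula: (((x4 IMPLIES x4) OR (x5 IMPLIES x2)) IMPLIES (NOT x3 AND x5)) over 5 vars (32 rows)
Evaluate each row (x1, x2, x3, x4, x5 as bits, MSB first):
  row 0 [00000]: (((0 IMPLIES 0) OR (0 IMPLIES 0)) IMPLIES (NOT 0 AND 0)) -> 0
  row 1 [00001]: (((0 IMPLIES 0) OR (1 IMPLIES 0)) IMPLIES (NOT 0 AND 1)) -> 1
  row 2 [00010]: (((1 IMPLIES 1) OR (0 IMPLIES 0)) IMPLIES (NOT 0 AND 0)) -> 0
  row 3 [00011]: (((1 IMPLIES 1) OR (1 IMPLIES 0)) IMPLIES (NOT 0 AND 1)) -> 1
  row 4 [00100]: (((0 IMPLIES 0) OR (0 IMPLIES 0)) IMPLIES (NOT 1 AND 0)) -> 0
  row 5 [00101]: (((0 IMPLIES 0) OR (1 IMPLIES 0)) IMPLIES (NOT 1 AND 1)) -> 0
  row 6 [00110]: (((1 IMPLIES 1) OR (0 IMPLIES 0)) IMPLIES (NOT 1 AND 0)) -> 0
  row 7 [00111]: (((1 IMPLIES 1) OR (1 IMPLIES 0)) IMPLIES (NOT 1 AND 1)) -> 0
  row 8 [01000]: (((0 IMPLIES 0) OR (0 IMPLIES 1)) IMPLIES (NOT 0 AND 0)) -> 0
  row 9 [01001]: (((0 IMPLIES 0) OR (1 IMPLIES 1)) IMPLIES (NOT 0 AND 1)) -> 1
  row 10 [01010]: (((1 IMPLIES 1) OR (0 IMPLIES 1)) IMPLIES (NOT 0 AND 0)) -> 0
  row 11 [01011]: (((1 IMPLIES 1) OR (1 IMPLIES 1)) IMPLIES (NOT 0 AND 1)) -> 1
  row 12 [01100]: (((0 IMPLIES 0) OR (0 IMPLIES 1)) IMPLIES (NOT 1 AND 0)) -> 0
  row 13 [01101]: (((0 IMPLIES 0) OR (1 IMPLIES 1)) IMPLIES (NOT 1 AND 1)) -> 0
  row 14 [01110]: (((1 IMPLIES 1) OR (0 IMPLIES 1)) IMPLIES (NOT 1 AND 0)) -> 0
  row 15 [01111]: (((1 IMPLIES 1) OR (1 IMPLIES 1)) IMPLIES (NOT 1 AND 1)) -> 0
  row 16 [10000]: (((0 IMPLIES 0) OR (0 IMPLIES 0)) IMPLIES (NOT 0 AND 0)) -> 0
  row 17 [10001]: (((0 IMPLIES 0) OR (1 IMPLIES 0)) IMPLIES (NOT 0 AND 1)) -> 1
  row 18 [10010]: (((1 IMPLIES 1) OR (0 IMPLIES 0)) IMPLIES (NOT 0 AND 0)) -> 0
  row 19 [10011]: (((1 IMPLIES 1) OR (1 IMPLIES 0)) IMPLIES (NOT 0 AND 1)) -> 1
  row 20 [10100]: (((0 IMPLIES 0) OR (0 IMPLIES 0)) IMPLIES (NOT 1 AND 0)) -> 0
  row 21 [10101]: (((0 IMPLIES 0) OR (1 IMPLIES 0)) IMPLIES (NOT 1 AND 1)) -> 0
  row 22 [10110]: (((1 IMPLIES 1) OR (0 IMPLIES 0)) IMPLIES (NOT 1 AND 0)) -> 0
  row 23 [10111]: (((1 IMPLIES 1) OR (1 IMPLIES 0)) IMPLIES (NOT 1 AND 1)) -> 0
  row 24 [11000]: (((0 IMPLIES 0) OR (0 IMPLIES 1)) IMPLIES (NOT 0 AND 0)) -> 0
  row 25 [11001]: (((0 IMPLIES 0) OR (1 IMPLIES 1)) IMPLIES (NOT 0 AND 1)) -> 1
  row 26 [11010]: (((1 IMPLIES 1) OR (0 IMPLIES 1)) IMPLIES (NOT 0 AND 0)) -> 0
  row 27 [11011]: (((1 IMPLIES 1) OR (1 IMPLIES 1)) IMPLIES (NOT 0 AND 1)) -> 1
  row 28 [11100]: (((0 IMPLIES 0) OR (0 IMPLIES 1)) IMPLIES (NOT 1 AND 0)) -> 0
  row 29 [11101]: (((0 IMPLIES 0) OR (1 IMPLIES 1)) IMPLIES (NOT 1 AND 1)) -> 0
  row 30 [11110]: (((1 IMPLIES 1) OR (0 IMPLIES 1)) IMPLIES (NOT 1 AND 0)) -> 0
  row 31 [11111]: (((1 IMPLIES 1) OR (1 IMPLIES 1)) IMPLIES (NOT 1 AND 1)) -> 0
Full result column, 8 rows per line (x1,x2 fixed per line; x3,x4,x5 runs 000..111 left to right):
  rows 0-7 [x1,x2=00]: 01010000  (ones: 2)
  rows 8-15 [x1,x2=01]: 01010000  (ones: 2)
  rows 16-23 [x1,x2=10]: 01010000  (ones: 2)
  rows 24-31 [x1,x2=11]: 01010000  (ones: 2)
Count of 1-rows = 2+2+2+2 = 8

8


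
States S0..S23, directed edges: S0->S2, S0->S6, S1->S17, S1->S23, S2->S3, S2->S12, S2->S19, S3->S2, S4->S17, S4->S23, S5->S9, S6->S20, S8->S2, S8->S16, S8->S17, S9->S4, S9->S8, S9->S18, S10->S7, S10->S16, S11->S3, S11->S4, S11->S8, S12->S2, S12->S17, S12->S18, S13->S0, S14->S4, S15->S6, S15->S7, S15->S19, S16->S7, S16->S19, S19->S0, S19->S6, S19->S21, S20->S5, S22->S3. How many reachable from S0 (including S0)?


BFS from S0:
  layer 0: {S0}
  layer 1: {S2, S6}
  layer 2: {S3, S12, S19, S20}
  layer 3: {S5, S17, S18, S21}
  layer 4: {S9}
  layer 5: {S4, S8}
  layer 6: {S16, S23}
  layer 7: {S7}
Reachable set: {S0, S2, S3, S4, S5, S6, S7, S8, S9, S12, S16, S17, S18, S19, S20, S21, S23}
Count = 17

17


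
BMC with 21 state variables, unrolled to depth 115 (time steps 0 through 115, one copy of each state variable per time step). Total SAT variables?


BMC unrolls to depth k, creating one copy of each state var for steps 0..k.
Step count = 115 + 1 = 116 (steps 0 through 115)
Vars per step = 21
Total = 21 * 116 = 2436

2436


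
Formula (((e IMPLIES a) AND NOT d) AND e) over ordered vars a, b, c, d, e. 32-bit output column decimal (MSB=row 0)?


Formula: (((e IMPLIES a) AND NOT d) AND e) over a, b, c, d, e (32 rows)
Evaluate each row (bits = a,b,c,d,e, MSB first):
  row 0 [00000]: (((0 IMPLIES 0) AND NOT 0) AND 0) -> 0
  row 1 [00001]: (((1 IMPLIES 0) AND NOT 0) AND 1) -> 0
  row 2 [00010]: (((0 IMPLIES 0) AND NOT 1) AND 0) -> 0
  row 3 [00011]: (((1 IMPLIES 0) AND NOT 1) AND 1) -> 0
  row 4 [00100]: (((0 IMPLIES 0) AND NOT 0) AND 0) -> 0
  row 5 [00101]: (((1 IMPLIES 0) AND NOT 0) AND 1) -> 0
  row 6 [00110]: (((0 IMPLIES 0) AND NOT 1) AND 0) -> 0
  row 7 [00111]: (((1 IMPLIES 0) AND NOT 1) AND 1) -> 0
  row 8 [01000]: (((0 IMPLIES 0) AND NOT 0) AND 0) -> 0
  row 9 [01001]: (((1 IMPLIES 0) AND NOT 0) AND 1) -> 0
  row 10 [01010]: (((0 IMPLIES 0) AND NOT 1) AND 0) -> 0
  row 11 [01011]: (((1 IMPLIES 0) AND NOT 1) AND 1) -> 0
  row 12 [01100]: (((0 IMPLIES 0) AND NOT 0) AND 0) -> 0
  row 13 [01101]: (((1 IMPLIES 0) AND NOT 0) AND 1) -> 0
  row 14 [01110]: (((0 IMPLIES 0) AND NOT 1) AND 0) -> 0
  row 15 [01111]: (((1 IMPLIES 0) AND NOT 1) AND 1) -> 0
  row 16 [10000]: (((0 IMPLIES 1) AND NOT 0) AND 0) -> 0
  row 17 [10001]: (((1 IMPLIES 1) AND NOT 0) AND 1) -> 1
  row 18 [10010]: (((0 IMPLIES 1) AND NOT 1) AND 0) -> 0
  row 19 [10011]: (((1 IMPLIES 1) AND NOT 1) AND 1) -> 0
  row 20 [10100]: (((0 IMPLIES 1) AND NOT 0) AND 0) -> 0
  row 21 [10101]: (((1 IMPLIES 1) AND NOT 0) AND 1) -> 1
  row 22 [10110]: (((0 IMPLIES 1) AND NOT 1) AND 0) -> 0
  row 23 [10111]: (((1 IMPLIES 1) AND NOT 1) AND 1) -> 0
  row 24 [11000]: (((0 IMPLIES 1) AND NOT 0) AND 0) -> 0
  row 25 [11001]: (((1 IMPLIES 1) AND NOT 0) AND 1) -> 1
  row 26 [11010]: (((0 IMPLIES 1) AND NOT 1) AND 0) -> 0
  row 27 [11011]: (((1 IMPLIES 1) AND NOT 1) AND 1) -> 0
  row 28 [11100]: (((0 IMPLIES 1) AND NOT 0) AND 0) -> 0
  row 29 [11101]: (((1 IMPLIES 1) AND NOT 0) AND 1) -> 1
  row 30 [11110]: (((0 IMPLIES 1) AND NOT 1) AND 0) -> 0
  row 31 [11111]: (((1 IMPLIES 1) AND NOT 1) AND 1) -> 0
Full result column, 4 rows per line (a,b,c fixed per line; d,e runs 00..11 left to right):
  rows 0-3 [a,b,c=000]: 0000  = hex 0
  rows 4-7 [a,b,c=001]: 0000  = hex 0
  rows 8-11 [a,b,c=010]: 0000  = hex 0
  rows 12-15 [a,b,c=011]: 0000  = hex 0
  rows 16-19 [a,b,c=100]: 0100  = hex 4
  rows 20-23 [a,b,c=101]: 0100  = hex 4
  rows 24-27 [a,b,c=110]: 0100  = hex 4
  rows 28-31 [a,b,c=111]: 0100  = hex 4
Output column (row 0 .. row 31) = 00000000000000000100010001000100
Output column grouped in 4s = 0000 0000 0000 0000 0100 0100 0100 0100 = 0x00004444
Convert to decimal digit by digit (value = value*16 + digit):
  0 -> 0
  0*16 + 0 = 0
  0*16 + 0 = 0
  0*16 + 0 = 0
  0*16 + 4 = 4
  4*16 + 4 = 68
  68*16 + 4 = 1092
  1092*16 + 4 = 17476
Decimal = 17476

17476


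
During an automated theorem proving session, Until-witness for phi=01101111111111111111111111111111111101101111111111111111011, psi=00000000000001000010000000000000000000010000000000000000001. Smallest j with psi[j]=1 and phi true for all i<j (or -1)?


(phi U psi) at 0: need smallest j with psi[j]=1 and phi[i]=1 for all i in [0,j).
Scan from step 0:
  step 0: phi=0 -> phi-prefix broken from here
  step 13: psi=1 but phi already failed -> not a witness
  step 18: psi=1 but phi already failed -> not a witness
  step 39: psi=1 but phi already failed -> not a witness
  step 58: psi=1 but phi already failed -> not a witness
  end of trace: no witness -> -1
Witness step = -1

-1


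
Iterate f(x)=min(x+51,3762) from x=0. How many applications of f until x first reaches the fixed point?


Step 1: x=0, cap=3762, increment=51
Step 2: x grows by 51 each step until capped at 3762; fixed point is x=3762
Step 3: iterations = ceil(3762/51) = 74

74


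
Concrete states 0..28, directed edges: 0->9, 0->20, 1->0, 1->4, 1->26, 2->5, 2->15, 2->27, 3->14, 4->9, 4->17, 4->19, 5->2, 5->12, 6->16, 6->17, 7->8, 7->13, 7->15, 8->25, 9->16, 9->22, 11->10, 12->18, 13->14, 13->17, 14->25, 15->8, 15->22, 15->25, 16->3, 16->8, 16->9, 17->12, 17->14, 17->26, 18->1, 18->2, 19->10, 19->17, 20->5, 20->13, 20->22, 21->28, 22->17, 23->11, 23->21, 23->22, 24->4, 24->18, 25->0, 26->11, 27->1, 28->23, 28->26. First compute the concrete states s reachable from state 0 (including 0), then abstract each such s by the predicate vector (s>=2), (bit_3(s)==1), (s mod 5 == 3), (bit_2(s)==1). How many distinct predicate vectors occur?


BFS from 0:
Concrete reachable: {0, 1, 2, 3, 4, 5, 8, 9, 10, 11, 12, 13, 14, 15, 16, 17, 18, 19, 20, 22, 25, 26, 27}
Abstract via predicates (s>=2), (bit_3(s)==1), (s mod 5 == 3), (bit_2(s)==1):
  (0,0,0,0) <- {0, 1}
  (1,0,0,0) <- {2, 16, 17, 19}
  (1,0,0,1) <- {4, 5, 20, 22}
  (1,0,1,0) <- {3, 18}
  (1,1,0,0) <- {9, 10, 11, 25, 26, 27}
  (1,1,0,1) <- {12, 14, 15}
  (1,1,1,0) <- {8}
  (1,1,1,1) <- {13}
Distinct abstract states = 8

8


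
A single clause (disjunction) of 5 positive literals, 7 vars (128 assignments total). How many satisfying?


Step 1: Total=2^7=128
Step 2: Unsat when all 5 false: 2^2=4
Step 3: Sat=128-4=124

124


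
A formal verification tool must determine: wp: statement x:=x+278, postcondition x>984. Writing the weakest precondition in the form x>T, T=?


Formula: wp(x:=E, P) = P[E/x] (substitute E for x in postcondition)
Step 1: Postcondition: x>984
Step 2: Substitute x+278 for x: x+278>984
Step 3: Solve for x: x > 984-278 = 706

706


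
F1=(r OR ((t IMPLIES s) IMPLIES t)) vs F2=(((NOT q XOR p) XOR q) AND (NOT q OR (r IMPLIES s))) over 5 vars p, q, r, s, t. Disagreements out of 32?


F1 = (r OR ((t IMPLIES s) IMPLIES t))
F2 = (((NOT q XOR p) XOR q) AND (NOT q OR (r IMPLIES s)))
Evaluate both on each of 32 rows (bits = p,q,r,s,t):
  row 0 [00000]: F1=0 F2=1 (differ) -> 1
  row 1 [00001]: F1=1 F2=1 -> 0
  row 2 [00010]: F1=0 F2=1 (differ) -> 1
  row 3 [00011]: F1=1 F2=1 -> 0
  row 4 [00100]: F1=1 F2=1 -> 0
  row 5 [00101]: F1=1 F2=1 -> 0
  row 6 [00110]: F1=1 F2=1 -> 0
  row 7 [00111]: F1=1 F2=1 -> 0
  row 8 [01000]: F1=0 F2=1 (differ) -> 1
  row 9 [01001]: F1=1 F2=1 -> 0
  row 10 [01010]: F1=0 F2=1 (differ) -> 1
  row 11 [01011]: F1=1 F2=1 -> 0
  row 12 [01100]: F1=1 F2=0 (differ) -> 1
  row 13 [01101]: F1=1 F2=0 (differ) -> 1
  row 14 [01110]: F1=1 F2=1 -> 0
  row 15 [01111]: F1=1 F2=1 -> 0
  row 16 [10000]: F1=0 F2=0 -> 0
  row 17 [10001]: F1=1 F2=0 (differ) -> 1
  row 18 [10010]: F1=0 F2=0 -> 0
  row 19 [10011]: F1=1 F2=0 (differ) -> 1
  row 20 [10100]: F1=1 F2=0 (differ) -> 1
  row 21 [10101]: F1=1 F2=0 (differ) -> 1
  row 22 [10110]: F1=1 F2=0 (differ) -> 1
  row 23 [10111]: F1=1 F2=0 (differ) -> 1
  row 24 [11000]: F1=0 F2=0 -> 0
  row 25 [11001]: F1=1 F2=0 (differ) -> 1
  row 26 [11010]: F1=0 F2=0 -> 0
  row 27 [11011]: F1=1 F2=0 (differ) -> 1
  row 28 [11100]: F1=1 F2=0 (differ) -> 1
  row 29 [11101]: F1=1 F2=0 (differ) -> 1
  row 30 [11110]: F1=1 F2=0 (differ) -> 1
  row 31 [11111]: F1=1 F2=0 (differ) -> 1
Full result column, 8 rows per line (p,q fixed per line; r,s,t runs 000..111 left to right):
  rows 0-7 [p,q=00]: 10100000  (ones: 2)
  rows 8-15 [p,q=01]: 10101100  (ones: 4)
  rows 16-23 [p,q=10]: 01011111  (ones: 6)
  rows 24-31 [p,q=11]: 01011111  (ones: 6)
Disagreements = 2+4+6+6 = 18

18


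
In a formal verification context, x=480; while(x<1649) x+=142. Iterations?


Step 1: x goes from 480 toward 1649 by 142; the body runs while x<1649, so iterations = ceil((bound-start)/step)
Step 2: Distance=1169
Step 3: ceil(1169/142)=9

9


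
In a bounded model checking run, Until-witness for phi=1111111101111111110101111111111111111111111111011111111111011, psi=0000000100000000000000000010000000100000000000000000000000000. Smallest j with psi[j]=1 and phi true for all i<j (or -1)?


(phi U psi) at 0: need smallest j with psi[j]=1 and phi[i]=1 for all i in [0,j).
Scan from step 0:
  step 0: phi=1, psi=0 -> continue
  step 1: phi=1, psi=0 -> continue
  step 2: phi=1, psi=0 -> continue
  step 3: phi=1, psi=0 -> continue
  step 7: psi=1 and phi held for [0,7) -> witness found
Witness step = 7

7


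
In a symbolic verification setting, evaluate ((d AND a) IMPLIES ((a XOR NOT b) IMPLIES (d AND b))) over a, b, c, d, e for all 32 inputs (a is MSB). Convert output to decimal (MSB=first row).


Formula: ((d AND a) IMPLIES ((a XOR NOT b) IMPLIES (d AND b))) over a, b, c, d, e (32 rows)
Evaluate each row (bits = a,b,c,d,e, MSB first):
  row 0 [00000]: ((0 AND 0) IMPLIES ((0 XOR NOT 0) IMPLIES (0 AND 0))) -> 1
  row 1 [00001]: ((0 AND 0) IMPLIES ((0 XOR NOT 0) IMPLIES (0 AND 0))) -> 1
  row 2 [00010]: ((1 AND 0) IMPLIES ((0 XOR NOT 0) IMPLIES (1 AND 0))) -> 1
  row 3 [00011]: ((1 AND 0) IMPLIES ((0 XOR NOT 0) IMPLIES (1 AND 0))) -> 1
  row 4 [00100]: ((0 AND 0) IMPLIES ((0 XOR NOT 0) IMPLIES (0 AND 0))) -> 1
  row 5 [00101]: ((0 AND 0) IMPLIES ((0 XOR NOT 0) IMPLIES (0 AND 0))) -> 1
  row 6 [00110]: ((1 AND 0) IMPLIES ((0 XOR NOT 0) IMPLIES (1 AND 0))) -> 1
  row 7 [00111]: ((1 AND 0) IMPLIES ((0 XOR NOT 0) IMPLIES (1 AND 0))) -> 1
  row 8 [01000]: ((0 AND 0) IMPLIES ((0 XOR NOT 1) IMPLIES (0 AND 1))) -> 1
  row 9 [01001]: ((0 AND 0) IMPLIES ((0 XOR NOT 1) IMPLIES (0 AND 1))) -> 1
  row 10 [01010]: ((1 AND 0) IMPLIES ((0 XOR NOT 1) IMPLIES (1 AND 1))) -> 1
  row 11 [01011]: ((1 AND 0) IMPLIES ((0 XOR NOT 1) IMPLIES (1 AND 1))) -> 1
  row 12 [01100]: ((0 AND 0) IMPLIES ((0 XOR NOT 1) IMPLIES (0 AND 1))) -> 1
  row 13 [01101]: ((0 AND 0) IMPLIES ((0 XOR NOT 1) IMPLIES (0 AND 1))) -> 1
  row 14 [01110]: ((1 AND 0) IMPLIES ((0 XOR NOT 1) IMPLIES (1 AND 1))) -> 1
  row 15 [01111]: ((1 AND 0) IMPLIES ((0 XOR NOT 1) IMPLIES (1 AND 1))) -> 1
  row 16 [10000]: ((0 AND 1) IMPLIES ((1 XOR NOT 0) IMPLIES (0 AND 0))) -> 1
  row 17 [10001]: ((0 AND 1) IMPLIES ((1 XOR NOT 0) IMPLIES (0 AND 0))) -> 1
  row 18 [10010]: ((1 AND 1) IMPLIES ((1 XOR NOT 0) IMPLIES (1 AND 0))) -> 1
  row 19 [10011]: ((1 AND 1) IMPLIES ((1 XOR NOT 0) IMPLIES (1 AND 0))) -> 1
  row 20 [10100]: ((0 AND 1) IMPLIES ((1 XOR NOT 0) IMPLIES (0 AND 0))) -> 1
  row 21 [10101]: ((0 AND 1) IMPLIES ((1 XOR NOT 0) IMPLIES (0 AND 0))) -> 1
  row 22 [10110]: ((1 AND 1) IMPLIES ((1 XOR NOT 0) IMPLIES (1 AND 0))) -> 1
  row 23 [10111]: ((1 AND 1) IMPLIES ((1 XOR NOT 0) IMPLIES (1 AND 0))) -> 1
  row 24 [11000]: ((0 AND 1) IMPLIES ((1 XOR NOT 1) IMPLIES (0 AND 1))) -> 1
  row 25 [11001]: ((0 AND 1) IMPLIES ((1 XOR NOT 1) IMPLIES (0 AND 1))) -> 1
  row 26 [11010]: ((1 AND 1) IMPLIES ((1 XOR NOT 1) IMPLIES (1 AND 1))) -> 1
  row 27 [11011]: ((1 AND 1) IMPLIES ((1 XOR NOT 1) IMPLIES (1 AND 1))) -> 1
  row 28 [11100]: ((0 AND 1) IMPLIES ((1 XOR NOT 1) IMPLIES (0 AND 1))) -> 1
  row 29 [11101]: ((0 AND 1) IMPLIES ((1 XOR NOT 1) IMPLIES (0 AND 1))) -> 1
  row 30 [11110]: ((1 AND 1) IMPLIES ((1 XOR NOT 1) IMPLIES (1 AND 1))) -> 1
  row 31 [11111]: ((1 AND 1) IMPLIES ((1 XOR NOT 1) IMPLIES (1 AND 1))) -> 1
Full result column, 4 rows per line (a,b,c fixed per line; d,e runs 00..11 left to right):
  rows 0-3 [a,b,c=000]: 1111  = hex F
  rows 4-7 [a,b,c=001]: 1111  = hex F
  rows 8-11 [a,b,c=010]: 1111  = hex F
  rows 12-15 [a,b,c=011]: 1111  = hex F
  rows 16-19 [a,b,c=100]: 1111  = hex F
  rows 20-23 [a,b,c=101]: 1111  = hex F
  rows 24-27 [a,b,c=110]: 1111  = hex F
  rows 28-31 [a,b,c=111]: 1111  = hex F
Output column (row 0 .. row 31) = 11111111111111111111111111111111
Output column grouped in 4s = 1111 1111 1111 1111 1111 1111 1111 1111 = 0xFFFFFFFF
Convert to decimal digit by digit (value = value*16 + digit):
  F -> 15
  15*16 + 15 (F) = 255
  255*16 + 15 (F) = 4095
  4095*16 + 15 (F) = 65535
  65535*16 + 15 (F) = 1048575
  1048575*16 + 15 (F) = 16777215
  16777215*16 + 15 (F) = 268435455
  268435455*16 + 15 (F) = 4294967295
Decimal = 4294967295

4294967295


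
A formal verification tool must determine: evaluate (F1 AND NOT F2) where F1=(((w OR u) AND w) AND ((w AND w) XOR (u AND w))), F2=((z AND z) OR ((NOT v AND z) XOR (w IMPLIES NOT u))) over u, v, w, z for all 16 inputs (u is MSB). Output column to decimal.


F1 = (((w OR u) AND w) AND ((w AND w) XOR (u AND w)))
F2 = ((z AND z) OR ((NOT v AND z) XOR (w IMPLIES NOT u)))
Counterexample to F1=>F2 is where F1=1 and F2=0.
Evaluate each row (bits = u,v,w,z, MSB first):
  row 0 [0000]: F1=0 F2=1 -> F1&~F2 -> 0
  row 1 [0001]: F1=0 F2=1 -> F1&~F2 -> 0
  row 2 [0010]: F1=1 F2=1 -> F1&~F2 -> 0
  row 3 [0011]: F1=1 F2=1 -> F1&~F2 -> 0
  row 4 [0100]: F1=0 F2=1 -> F1&~F2 -> 0
  row 5 [0101]: F1=0 F2=1 -> F1&~F2 -> 0
  row 6 [0110]: F1=1 F2=1 -> F1&~F2 -> 0
  row 7 [0111]: F1=1 F2=1 -> F1&~F2 -> 0
  row 8 [1000]: F1=0 F2=1 -> F1&~F2 -> 0
  row 9 [1001]: F1=0 F2=1 -> F1&~F2 -> 0
  row 10 [1010]: F1=0 F2=0 -> F1&~F2 -> 0
  row 11 [1011]: F1=0 F2=1 -> F1&~F2 -> 0
  row 12 [1100]: F1=0 F2=1 -> F1&~F2 -> 0
  row 13 [1101]: F1=0 F2=1 -> F1&~F2 -> 0
  row 14 [1110]: F1=0 F2=0 -> F1&~F2 -> 0
  row 15 [1111]: F1=0 F2=1 -> F1&~F2 -> 0
Full result column, 4 rows per line (u,v fixed per line; w,z runs 00..11 left to right):
  rows 0-3 [u,v=00]: 0000  = hex 0
  rows 4-7 [u,v=01]: 0000  = hex 0
  rows 8-11 [u,v=10]: 0000  = hex 0
  rows 12-15 [u,v=11]: 0000  = hex 0
Counterexample vector (row 0 .. row 15) = 0000000000000000
Output column grouped in 4s = 0000 0000 0000 0000 = 0x0000
Convert to decimal digit by digit (value = value*16 + digit):
  0 -> 0
  0*16 + 0 = 0
  0*16 + 0 = 0
  0*16 + 0 = 0
Decimal = 0

0


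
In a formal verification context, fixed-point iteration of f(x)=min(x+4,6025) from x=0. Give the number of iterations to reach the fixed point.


Step 1: x=0, cap=6025, increment=4
Step 2: x grows by 4 each step until capped at 6025; fixed point is x=6025
Step 3: iterations = ceil(6025/4) = 1507

1507
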